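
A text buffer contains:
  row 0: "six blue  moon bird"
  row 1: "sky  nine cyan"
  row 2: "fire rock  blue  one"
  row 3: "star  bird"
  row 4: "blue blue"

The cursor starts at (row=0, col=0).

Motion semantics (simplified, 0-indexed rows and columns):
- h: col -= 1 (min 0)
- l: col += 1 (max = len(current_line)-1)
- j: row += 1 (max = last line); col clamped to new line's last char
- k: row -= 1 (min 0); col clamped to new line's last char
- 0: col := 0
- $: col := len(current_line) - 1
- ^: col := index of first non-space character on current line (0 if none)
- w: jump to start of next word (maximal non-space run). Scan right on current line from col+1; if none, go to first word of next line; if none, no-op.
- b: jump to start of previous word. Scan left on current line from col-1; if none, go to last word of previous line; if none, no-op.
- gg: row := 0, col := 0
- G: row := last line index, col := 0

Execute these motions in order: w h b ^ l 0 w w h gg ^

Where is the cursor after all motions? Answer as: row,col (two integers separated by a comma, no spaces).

After 1 (w): row=0 col=4 char='b'
After 2 (h): row=0 col=3 char='_'
After 3 (b): row=0 col=0 char='s'
After 4 (^): row=0 col=0 char='s'
After 5 (l): row=0 col=1 char='i'
After 6 (0): row=0 col=0 char='s'
After 7 (w): row=0 col=4 char='b'
After 8 (w): row=0 col=10 char='m'
After 9 (h): row=0 col=9 char='_'
After 10 (gg): row=0 col=0 char='s'
After 11 (^): row=0 col=0 char='s'

Answer: 0,0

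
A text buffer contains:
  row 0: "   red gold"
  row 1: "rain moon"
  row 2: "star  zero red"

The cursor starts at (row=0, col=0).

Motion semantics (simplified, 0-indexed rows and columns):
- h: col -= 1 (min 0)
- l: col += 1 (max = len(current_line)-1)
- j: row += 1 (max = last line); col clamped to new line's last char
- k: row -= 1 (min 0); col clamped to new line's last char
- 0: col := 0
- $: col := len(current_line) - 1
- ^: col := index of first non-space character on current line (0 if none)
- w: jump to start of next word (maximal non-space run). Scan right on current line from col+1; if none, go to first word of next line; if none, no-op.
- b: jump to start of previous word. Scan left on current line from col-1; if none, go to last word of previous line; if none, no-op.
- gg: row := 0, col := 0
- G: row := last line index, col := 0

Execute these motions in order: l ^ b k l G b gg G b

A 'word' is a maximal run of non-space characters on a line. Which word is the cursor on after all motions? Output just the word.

Answer: moon

Derivation:
After 1 (l): row=0 col=1 char='_'
After 2 (^): row=0 col=3 char='r'
After 3 (b): row=0 col=3 char='r'
After 4 (k): row=0 col=3 char='r'
After 5 (l): row=0 col=4 char='e'
After 6 (G): row=2 col=0 char='s'
After 7 (b): row=1 col=5 char='m'
After 8 (gg): row=0 col=0 char='_'
After 9 (G): row=2 col=0 char='s'
After 10 (b): row=1 col=5 char='m'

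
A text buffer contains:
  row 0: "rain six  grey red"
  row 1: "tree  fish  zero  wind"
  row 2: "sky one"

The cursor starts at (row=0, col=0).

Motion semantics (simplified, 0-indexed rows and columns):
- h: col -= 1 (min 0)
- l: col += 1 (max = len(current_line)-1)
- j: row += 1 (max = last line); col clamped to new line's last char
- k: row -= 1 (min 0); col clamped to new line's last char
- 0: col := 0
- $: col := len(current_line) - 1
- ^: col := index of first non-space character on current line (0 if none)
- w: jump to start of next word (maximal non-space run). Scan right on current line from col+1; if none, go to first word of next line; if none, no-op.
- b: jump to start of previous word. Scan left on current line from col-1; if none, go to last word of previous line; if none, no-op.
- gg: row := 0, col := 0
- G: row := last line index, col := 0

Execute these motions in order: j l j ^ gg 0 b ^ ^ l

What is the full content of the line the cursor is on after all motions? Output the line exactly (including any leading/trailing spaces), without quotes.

After 1 (j): row=1 col=0 char='t'
After 2 (l): row=1 col=1 char='r'
After 3 (j): row=2 col=1 char='k'
After 4 (^): row=2 col=0 char='s'
After 5 (gg): row=0 col=0 char='r'
After 6 (0): row=0 col=0 char='r'
After 7 (b): row=0 col=0 char='r'
After 8 (^): row=0 col=0 char='r'
After 9 (^): row=0 col=0 char='r'
After 10 (l): row=0 col=1 char='a'

Answer: rain six  grey red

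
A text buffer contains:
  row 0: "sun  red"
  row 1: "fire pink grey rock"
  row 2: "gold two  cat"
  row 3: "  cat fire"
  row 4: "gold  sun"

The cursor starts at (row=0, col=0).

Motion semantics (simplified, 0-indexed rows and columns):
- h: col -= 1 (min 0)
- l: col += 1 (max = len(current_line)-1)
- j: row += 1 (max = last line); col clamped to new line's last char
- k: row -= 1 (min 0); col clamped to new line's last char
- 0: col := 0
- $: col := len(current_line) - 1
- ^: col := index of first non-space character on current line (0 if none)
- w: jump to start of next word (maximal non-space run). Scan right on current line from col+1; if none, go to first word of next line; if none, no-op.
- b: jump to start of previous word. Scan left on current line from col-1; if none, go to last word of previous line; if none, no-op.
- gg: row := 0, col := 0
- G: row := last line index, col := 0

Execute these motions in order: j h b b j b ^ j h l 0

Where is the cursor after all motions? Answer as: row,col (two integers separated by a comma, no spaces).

Answer: 1,0

Derivation:
After 1 (j): row=1 col=0 char='f'
After 2 (h): row=1 col=0 char='f'
After 3 (b): row=0 col=5 char='r'
After 4 (b): row=0 col=0 char='s'
After 5 (j): row=1 col=0 char='f'
After 6 (b): row=0 col=5 char='r'
After 7 (^): row=0 col=0 char='s'
After 8 (j): row=1 col=0 char='f'
After 9 (h): row=1 col=0 char='f'
After 10 (l): row=1 col=1 char='i'
After 11 (0): row=1 col=0 char='f'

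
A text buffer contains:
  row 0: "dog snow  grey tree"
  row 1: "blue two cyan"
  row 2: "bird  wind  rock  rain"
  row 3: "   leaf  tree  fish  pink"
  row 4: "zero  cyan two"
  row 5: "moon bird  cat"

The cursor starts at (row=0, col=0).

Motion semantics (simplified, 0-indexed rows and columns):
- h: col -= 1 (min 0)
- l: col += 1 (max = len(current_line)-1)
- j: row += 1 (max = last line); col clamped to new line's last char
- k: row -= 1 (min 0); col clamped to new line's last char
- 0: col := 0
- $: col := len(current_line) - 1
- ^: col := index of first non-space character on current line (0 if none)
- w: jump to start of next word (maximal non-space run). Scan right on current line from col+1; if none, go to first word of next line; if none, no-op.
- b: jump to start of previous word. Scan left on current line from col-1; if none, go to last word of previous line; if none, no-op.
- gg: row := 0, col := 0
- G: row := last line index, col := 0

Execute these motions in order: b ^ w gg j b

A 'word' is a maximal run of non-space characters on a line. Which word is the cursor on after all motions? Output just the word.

After 1 (b): row=0 col=0 char='d'
After 2 (^): row=0 col=0 char='d'
After 3 (w): row=0 col=4 char='s'
After 4 (gg): row=0 col=0 char='d'
After 5 (j): row=1 col=0 char='b'
After 6 (b): row=0 col=15 char='t'

Answer: tree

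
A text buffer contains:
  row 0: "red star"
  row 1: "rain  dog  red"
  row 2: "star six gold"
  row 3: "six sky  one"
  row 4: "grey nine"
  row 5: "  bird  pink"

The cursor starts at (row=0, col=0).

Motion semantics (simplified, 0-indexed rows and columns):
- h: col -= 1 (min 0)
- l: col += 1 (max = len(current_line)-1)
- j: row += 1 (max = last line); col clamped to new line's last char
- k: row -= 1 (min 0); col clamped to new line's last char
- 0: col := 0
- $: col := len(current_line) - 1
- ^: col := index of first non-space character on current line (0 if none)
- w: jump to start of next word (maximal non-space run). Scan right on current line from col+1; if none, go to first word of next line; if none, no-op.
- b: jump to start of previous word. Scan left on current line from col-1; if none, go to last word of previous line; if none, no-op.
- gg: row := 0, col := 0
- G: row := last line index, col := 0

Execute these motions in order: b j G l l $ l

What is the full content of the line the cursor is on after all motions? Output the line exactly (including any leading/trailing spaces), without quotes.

After 1 (b): row=0 col=0 char='r'
After 2 (j): row=1 col=0 char='r'
After 3 (G): row=5 col=0 char='_'
After 4 (l): row=5 col=1 char='_'
After 5 (l): row=5 col=2 char='b'
After 6 ($): row=5 col=11 char='k'
After 7 (l): row=5 col=11 char='k'

Answer:   bird  pink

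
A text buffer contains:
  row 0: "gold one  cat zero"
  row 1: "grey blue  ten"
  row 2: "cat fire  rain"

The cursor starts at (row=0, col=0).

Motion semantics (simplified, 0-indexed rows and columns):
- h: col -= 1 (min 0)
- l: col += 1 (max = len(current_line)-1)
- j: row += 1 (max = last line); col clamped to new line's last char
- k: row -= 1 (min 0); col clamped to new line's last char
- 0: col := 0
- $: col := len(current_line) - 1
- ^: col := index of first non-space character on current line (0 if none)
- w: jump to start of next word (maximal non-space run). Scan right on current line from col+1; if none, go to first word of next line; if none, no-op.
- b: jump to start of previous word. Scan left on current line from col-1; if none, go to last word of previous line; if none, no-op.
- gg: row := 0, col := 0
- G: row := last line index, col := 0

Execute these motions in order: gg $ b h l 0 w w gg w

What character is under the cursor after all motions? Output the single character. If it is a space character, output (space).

After 1 (gg): row=0 col=0 char='g'
After 2 ($): row=0 col=17 char='o'
After 3 (b): row=0 col=14 char='z'
After 4 (h): row=0 col=13 char='_'
After 5 (l): row=0 col=14 char='z'
After 6 (0): row=0 col=0 char='g'
After 7 (w): row=0 col=5 char='o'
After 8 (w): row=0 col=10 char='c'
After 9 (gg): row=0 col=0 char='g'
After 10 (w): row=0 col=5 char='o'

Answer: o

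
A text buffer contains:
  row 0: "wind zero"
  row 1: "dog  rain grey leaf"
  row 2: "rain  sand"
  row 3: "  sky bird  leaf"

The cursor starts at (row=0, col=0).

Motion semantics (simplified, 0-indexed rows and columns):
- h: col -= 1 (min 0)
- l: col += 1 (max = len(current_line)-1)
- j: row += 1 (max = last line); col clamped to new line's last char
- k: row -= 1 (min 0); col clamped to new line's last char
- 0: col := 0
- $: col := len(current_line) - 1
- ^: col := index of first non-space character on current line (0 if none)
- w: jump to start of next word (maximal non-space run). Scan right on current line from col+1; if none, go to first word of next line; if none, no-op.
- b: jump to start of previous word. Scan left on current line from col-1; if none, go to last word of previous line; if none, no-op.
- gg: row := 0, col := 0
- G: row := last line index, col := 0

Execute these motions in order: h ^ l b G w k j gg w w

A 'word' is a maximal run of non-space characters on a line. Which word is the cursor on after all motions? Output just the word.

Answer: dog

Derivation:
After 1 (h): row=0 col=0 char='w'
After 2 (^): row=0 col=0 char='w'
After 3 (l): row=0 col=1 char='i'
After 4 (b): row=0 col=0 char='w'
After 5 (G): row=3 col=0 char='_'
After 6 (w): row=3 col=2 char='s'
After 7 (k): row=2 col=2 char='i'
After 8 (j): row=3 col=2 char='s'
After 9 (gg): row=0 col=0 char='w'
After 10 (w): row=0 col=5 char='z'
After 11 (w): row=1 col=0 char='d'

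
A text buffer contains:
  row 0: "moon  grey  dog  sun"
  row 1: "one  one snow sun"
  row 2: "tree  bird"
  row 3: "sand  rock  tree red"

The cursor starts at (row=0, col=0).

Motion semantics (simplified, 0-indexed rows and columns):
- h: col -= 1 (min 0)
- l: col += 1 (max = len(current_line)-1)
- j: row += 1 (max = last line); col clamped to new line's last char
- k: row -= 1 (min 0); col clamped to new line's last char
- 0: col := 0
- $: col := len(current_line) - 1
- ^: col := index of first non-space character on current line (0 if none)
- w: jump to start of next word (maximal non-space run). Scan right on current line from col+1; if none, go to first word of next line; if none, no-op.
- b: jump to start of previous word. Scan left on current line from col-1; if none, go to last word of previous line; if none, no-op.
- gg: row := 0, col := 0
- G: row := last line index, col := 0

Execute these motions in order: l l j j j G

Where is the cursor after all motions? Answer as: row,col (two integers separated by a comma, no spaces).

Answer: 3,0

Derivation:
After 1 (l): row=0 col=1 char='o'
After 2 (l): row=0 col=2 char='o'
After 3 (j): row=1 col=2 char='e'
After 4 (j): row=2 col=2 char='e'
After 5 (j): row=3 col=2 char='n'
After 6 (G): row=3 col=0 char='s'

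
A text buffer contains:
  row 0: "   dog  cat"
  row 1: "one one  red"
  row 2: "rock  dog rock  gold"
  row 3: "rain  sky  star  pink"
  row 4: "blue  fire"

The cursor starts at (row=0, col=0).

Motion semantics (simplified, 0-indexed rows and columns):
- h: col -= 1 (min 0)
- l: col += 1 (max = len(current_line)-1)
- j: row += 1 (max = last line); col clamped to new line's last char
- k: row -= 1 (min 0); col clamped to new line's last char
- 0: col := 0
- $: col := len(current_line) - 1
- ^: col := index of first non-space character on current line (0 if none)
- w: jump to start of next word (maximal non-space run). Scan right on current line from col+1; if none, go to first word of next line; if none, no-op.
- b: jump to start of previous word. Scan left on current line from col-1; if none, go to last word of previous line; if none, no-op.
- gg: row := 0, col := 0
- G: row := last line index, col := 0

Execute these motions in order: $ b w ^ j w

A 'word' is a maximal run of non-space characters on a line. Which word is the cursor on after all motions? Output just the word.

Answer: dog

Derivation:
After 1 ($): row=0 col=10 char='t'
After 2 (b): row=0 col=8 char='c'
After 3 (w): row=1 col=0 char='o'
After 4 (^): row=1 col=0 char='o'
After 5 (j): row=2 col=0 char='r'
After 6 (w): row=2 col=6 char='d'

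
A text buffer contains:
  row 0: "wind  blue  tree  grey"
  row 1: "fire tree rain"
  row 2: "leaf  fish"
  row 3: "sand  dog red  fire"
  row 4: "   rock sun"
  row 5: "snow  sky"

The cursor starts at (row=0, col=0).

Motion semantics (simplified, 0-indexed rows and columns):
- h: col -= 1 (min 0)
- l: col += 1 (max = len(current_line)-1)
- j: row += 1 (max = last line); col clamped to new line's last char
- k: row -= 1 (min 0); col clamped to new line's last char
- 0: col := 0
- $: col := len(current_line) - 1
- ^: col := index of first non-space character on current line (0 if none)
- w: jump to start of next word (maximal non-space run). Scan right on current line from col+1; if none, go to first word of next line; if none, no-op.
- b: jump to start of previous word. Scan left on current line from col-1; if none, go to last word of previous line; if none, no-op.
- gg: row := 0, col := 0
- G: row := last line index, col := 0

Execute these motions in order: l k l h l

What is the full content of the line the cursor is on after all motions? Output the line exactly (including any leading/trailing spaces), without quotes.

After 1 (l): row=0 col=1 char='i'
After 2 (k): row=0 col=1 char='i'
After 3 (l): row=0 col=2 char='n'
After 4 (h): row=0 col=1 char='i'
After 5 (l): row=0 col=2 char='n'

Answer: wind  blue  tree  grey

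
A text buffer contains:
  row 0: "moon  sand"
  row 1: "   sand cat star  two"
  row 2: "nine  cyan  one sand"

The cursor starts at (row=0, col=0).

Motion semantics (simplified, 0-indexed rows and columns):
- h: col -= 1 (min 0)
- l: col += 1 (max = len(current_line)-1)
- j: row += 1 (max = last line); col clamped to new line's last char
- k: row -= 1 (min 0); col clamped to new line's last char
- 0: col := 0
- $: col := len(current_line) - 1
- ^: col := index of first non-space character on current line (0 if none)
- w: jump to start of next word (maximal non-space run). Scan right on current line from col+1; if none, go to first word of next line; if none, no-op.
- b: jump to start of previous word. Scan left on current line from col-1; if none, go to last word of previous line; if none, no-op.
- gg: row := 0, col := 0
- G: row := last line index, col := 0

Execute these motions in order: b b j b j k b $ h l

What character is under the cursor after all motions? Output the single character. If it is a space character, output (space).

After 1 (b): row=0 col=0 char='m'
After 2 (b): row=0 col=0 char='m'
After 3 (j): row=1 col=0 char='_'
After 4 (b): row=0 col=6 char='s'
After 5 (j): row=1 col=6 char='d'
After 6 (k): row=0 col=6 char='s'
After 7 (b): row=0 col=0 char='m'
After 8 ($): row=0 col=9 char='d'
After 9 (h): row=0 col=8 char='n'
After 10 (l): row=0 col=9 char='d'

Answer: d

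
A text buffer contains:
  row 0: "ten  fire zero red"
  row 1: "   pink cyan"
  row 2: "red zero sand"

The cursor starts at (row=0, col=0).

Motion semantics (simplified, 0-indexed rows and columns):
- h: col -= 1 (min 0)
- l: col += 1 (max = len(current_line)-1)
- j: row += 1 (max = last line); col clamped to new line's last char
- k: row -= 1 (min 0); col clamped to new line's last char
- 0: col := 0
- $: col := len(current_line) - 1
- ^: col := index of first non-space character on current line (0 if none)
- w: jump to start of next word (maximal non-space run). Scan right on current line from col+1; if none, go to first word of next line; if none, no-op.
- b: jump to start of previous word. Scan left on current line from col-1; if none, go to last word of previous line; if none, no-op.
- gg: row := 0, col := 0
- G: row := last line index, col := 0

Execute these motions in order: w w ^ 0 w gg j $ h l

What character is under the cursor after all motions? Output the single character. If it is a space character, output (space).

Answer: n

Derivation:
After 1 (w): row=0 col=5 char='f'
After 2 (w): row=0 col=10 char='z'
After 3 (^): row=0 col=0 char='t'
After 4 (0): row=0 col=0 char='t'
After 5 (w): row=0 col=5 char='f'
After 6 (gg): row=0 col=0 char='t'
After 7 (j): row=1 col=0 char='_'
After 8 ($): row=1 col=11 char='n'
After 9 (h): row=1 col=10 char='a'
After 10 (l): row=1 col=11 char='n'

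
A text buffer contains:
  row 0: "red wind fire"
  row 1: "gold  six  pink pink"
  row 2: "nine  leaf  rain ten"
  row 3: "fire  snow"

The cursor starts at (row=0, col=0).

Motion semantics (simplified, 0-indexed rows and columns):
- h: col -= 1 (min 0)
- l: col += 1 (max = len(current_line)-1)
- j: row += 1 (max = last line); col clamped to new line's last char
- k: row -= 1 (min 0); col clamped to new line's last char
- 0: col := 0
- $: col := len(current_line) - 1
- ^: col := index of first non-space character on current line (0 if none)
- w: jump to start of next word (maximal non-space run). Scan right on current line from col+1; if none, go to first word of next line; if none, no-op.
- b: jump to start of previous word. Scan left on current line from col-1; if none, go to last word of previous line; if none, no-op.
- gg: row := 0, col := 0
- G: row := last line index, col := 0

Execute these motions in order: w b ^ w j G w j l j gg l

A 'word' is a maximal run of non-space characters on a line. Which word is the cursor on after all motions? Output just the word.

Answer: red

Derivation:
After 1 (w): row=0 col=4 char='w'
After 2 (b): row=0 col=0 char='r'
After 3 (^): row=0 col=0 char='r'
After 4 (w): row=0 col=4 char='w'
After 5 (j): row=1 col=4 char='_'
After 6 (G): row=3 col=0 char='f'
After 7 (w): row=3 col=6 char='s'
After 8 (j): row=3 col=6 char='s'
After 9 (l): row=3 col=7 char='n'
After 10 (j): row=3 col=7 char='n'
After 11 (gg): row=0 col=0 char='r'
After 12 (l): row=0 col=1 char='e'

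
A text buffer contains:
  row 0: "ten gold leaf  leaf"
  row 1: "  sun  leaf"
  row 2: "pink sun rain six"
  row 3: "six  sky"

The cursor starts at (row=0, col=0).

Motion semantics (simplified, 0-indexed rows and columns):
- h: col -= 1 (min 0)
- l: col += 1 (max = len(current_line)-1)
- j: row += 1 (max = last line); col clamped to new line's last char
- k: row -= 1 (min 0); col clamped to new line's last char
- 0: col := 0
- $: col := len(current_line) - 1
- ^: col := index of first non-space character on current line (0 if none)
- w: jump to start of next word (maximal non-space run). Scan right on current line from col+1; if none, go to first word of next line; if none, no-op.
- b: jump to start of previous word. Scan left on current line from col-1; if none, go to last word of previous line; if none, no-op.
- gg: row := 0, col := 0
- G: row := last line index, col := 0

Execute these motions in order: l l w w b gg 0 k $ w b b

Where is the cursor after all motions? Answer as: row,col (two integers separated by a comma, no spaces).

Answer: 0,9

Derivation:
After 1 (l): row=0 col=1 char='e'
After 2 (l): row=0 col=2 char='n'
After 3 (w): row=0 col=4 char='g'
After 4 (w): row=0 col=9 char='l'
After 5 (b): row=0 col=4 char='g'
After 6 (gg): row=0 col=0 char='t'
After 7 (0): row=0 col=0 char='t'
After 8 (k): row=0 col=0 char='t'
After 9 ($): row=0 col=18 char='f'
After 10 (w): row=1 col=2 char='s'
After 11 (b): row=0 col=15 char='l'
After 12 (b): row=0 col=9 char='l'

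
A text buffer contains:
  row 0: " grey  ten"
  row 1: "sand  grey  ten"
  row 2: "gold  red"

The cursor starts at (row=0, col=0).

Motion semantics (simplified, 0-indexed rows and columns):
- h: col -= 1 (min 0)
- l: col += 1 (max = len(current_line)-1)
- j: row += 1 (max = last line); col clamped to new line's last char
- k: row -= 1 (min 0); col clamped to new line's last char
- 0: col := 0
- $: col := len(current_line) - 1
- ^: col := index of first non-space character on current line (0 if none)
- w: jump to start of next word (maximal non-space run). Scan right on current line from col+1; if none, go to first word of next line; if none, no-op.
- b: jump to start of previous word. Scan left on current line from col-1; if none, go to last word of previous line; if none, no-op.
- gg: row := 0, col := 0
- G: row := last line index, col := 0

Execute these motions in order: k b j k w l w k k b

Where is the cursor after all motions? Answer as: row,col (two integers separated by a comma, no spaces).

Answer: 0,1

Derivation:
After 1 (k): row=0 col=0 char='_'
After 2 (b): row=0 col=0 char='_'
After 3 (j): row=1 col=0 char='s'
After 4 (k): row=0 col=0 char='_'
After 5 (w): row=0 col=1 char='g'
After 6 (l): row=0 col=2 char='r'
After 7 (w): row=0 col=7 char='t'
After 8 (k): row=0 col=7 char='t'
After 9 (k): row=0 col=7 char='t'
After 10 (b): row=0 col=1 char='g'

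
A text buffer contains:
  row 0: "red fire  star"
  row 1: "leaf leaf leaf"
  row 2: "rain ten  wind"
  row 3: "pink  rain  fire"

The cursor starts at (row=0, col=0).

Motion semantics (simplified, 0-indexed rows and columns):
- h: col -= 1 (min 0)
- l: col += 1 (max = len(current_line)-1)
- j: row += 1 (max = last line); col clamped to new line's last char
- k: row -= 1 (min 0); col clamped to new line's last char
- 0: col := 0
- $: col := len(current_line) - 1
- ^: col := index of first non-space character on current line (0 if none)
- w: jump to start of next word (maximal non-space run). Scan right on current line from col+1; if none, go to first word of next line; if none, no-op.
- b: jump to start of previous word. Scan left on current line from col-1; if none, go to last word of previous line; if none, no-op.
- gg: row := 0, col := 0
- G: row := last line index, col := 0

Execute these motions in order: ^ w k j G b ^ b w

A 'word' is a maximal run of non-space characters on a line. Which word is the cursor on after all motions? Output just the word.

Answer: rain

Derivation:
After 1 (^): row=0 col=0 char='r'
After 2 (w): row=0 col=4 char='f'
After 3 (k): row=0 col=4 char='f'
After 4 (j): row=1 col=4 char='_'
After 5 (G): row=3 col=0 char='p'
After 6 (b): row=2 col=10 char='w'
After 7 (^): row=2 col=0 char='r'
After 8 (b): row=1 col=10 char='l'
After 9 (w): row=2 col=0 char='r'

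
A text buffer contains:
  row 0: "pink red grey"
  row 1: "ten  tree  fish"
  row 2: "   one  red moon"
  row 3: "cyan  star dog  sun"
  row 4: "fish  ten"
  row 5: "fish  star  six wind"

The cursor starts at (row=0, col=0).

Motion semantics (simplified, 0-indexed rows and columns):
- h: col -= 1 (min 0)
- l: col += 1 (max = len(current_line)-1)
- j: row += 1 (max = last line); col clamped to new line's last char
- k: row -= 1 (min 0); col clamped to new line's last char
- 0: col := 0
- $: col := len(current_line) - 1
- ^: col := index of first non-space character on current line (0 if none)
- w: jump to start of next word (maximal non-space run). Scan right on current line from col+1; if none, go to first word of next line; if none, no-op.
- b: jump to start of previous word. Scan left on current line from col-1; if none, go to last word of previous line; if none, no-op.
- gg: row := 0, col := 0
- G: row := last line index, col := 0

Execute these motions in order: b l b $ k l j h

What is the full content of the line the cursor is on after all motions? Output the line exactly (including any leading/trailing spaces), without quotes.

Answer: ten  tree  fish

Derivation:
After 1 (b): row=0 col=0 char='p'
After 2 (l): row=0 col=1 char='i'
After 3 (b): row=0 col=0 char='p'
After 4 ($): row=0 col=12 char='y'
After 5 (k): row=0 col=12 char='y'
After 6 (l): row=0 col=12 char='y'
After 7 (j): row=1 col=12 char='i'
After 8 (h): row=1 col=11 char='f'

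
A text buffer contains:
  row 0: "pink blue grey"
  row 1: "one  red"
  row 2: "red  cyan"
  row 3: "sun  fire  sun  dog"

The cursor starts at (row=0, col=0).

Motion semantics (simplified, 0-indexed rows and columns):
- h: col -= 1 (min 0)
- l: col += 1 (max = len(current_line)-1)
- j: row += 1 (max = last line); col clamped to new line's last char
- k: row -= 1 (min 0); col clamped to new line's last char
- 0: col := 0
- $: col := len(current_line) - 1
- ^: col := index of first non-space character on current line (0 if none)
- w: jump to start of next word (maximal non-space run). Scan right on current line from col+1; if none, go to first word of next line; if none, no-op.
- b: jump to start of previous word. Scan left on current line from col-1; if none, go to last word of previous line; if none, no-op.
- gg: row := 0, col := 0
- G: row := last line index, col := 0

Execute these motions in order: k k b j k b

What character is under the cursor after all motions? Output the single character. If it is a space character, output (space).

After 1 (k): row=0 col=0 char='p'
After 2 (k): row=0 col=0 char='p'
After 3 (b): row=0 col=0 char='p'
After 4 (j): row=1 col=0 char='o'
After 5 (k): row=0 col=0 char='p'
After 6 (b): row=0 col=0 char='p'

Answer: p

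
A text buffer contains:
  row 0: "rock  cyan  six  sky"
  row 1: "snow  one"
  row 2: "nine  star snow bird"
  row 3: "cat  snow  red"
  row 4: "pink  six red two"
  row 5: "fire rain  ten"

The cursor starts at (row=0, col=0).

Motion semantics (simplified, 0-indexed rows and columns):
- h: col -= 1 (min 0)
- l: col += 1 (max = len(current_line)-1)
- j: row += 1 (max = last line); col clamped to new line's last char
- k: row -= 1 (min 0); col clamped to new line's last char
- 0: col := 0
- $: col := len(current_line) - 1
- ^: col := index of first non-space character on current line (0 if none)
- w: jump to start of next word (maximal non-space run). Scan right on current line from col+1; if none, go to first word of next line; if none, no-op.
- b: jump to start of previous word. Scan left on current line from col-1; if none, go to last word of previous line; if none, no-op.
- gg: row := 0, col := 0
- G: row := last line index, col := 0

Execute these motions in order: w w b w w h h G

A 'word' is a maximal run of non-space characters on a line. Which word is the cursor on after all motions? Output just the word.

Answer: fire

Derivation:
After 1 (w): row=0 col=6 char='c'
After 2 (w): row=0 col=12 char='s'
After 3 (b): row=0 col=6 char='c'
After 4 (w): row=0 col=12 char='s'
After 5 (w): row=0 col=17 char='s'
After 6 (h): row=0 col=16 char='_'
After 7 (h): row=0 col=15 char='_'
After 8 (G): row=5 col=0 char='f'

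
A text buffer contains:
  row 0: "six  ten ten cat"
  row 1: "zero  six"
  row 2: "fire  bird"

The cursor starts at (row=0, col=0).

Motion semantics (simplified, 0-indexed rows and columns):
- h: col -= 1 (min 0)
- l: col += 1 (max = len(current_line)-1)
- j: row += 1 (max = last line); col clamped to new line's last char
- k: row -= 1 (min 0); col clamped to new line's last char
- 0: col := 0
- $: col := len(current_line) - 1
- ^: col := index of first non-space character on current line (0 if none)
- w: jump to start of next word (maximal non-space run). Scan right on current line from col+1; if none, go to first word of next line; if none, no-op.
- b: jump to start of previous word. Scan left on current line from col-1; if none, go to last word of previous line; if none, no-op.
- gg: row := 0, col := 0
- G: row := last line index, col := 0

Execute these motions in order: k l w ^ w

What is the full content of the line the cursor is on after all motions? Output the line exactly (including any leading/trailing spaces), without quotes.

Answer: six  ten ten cat

Derivation:
After 1 (k): row=0 col=0 char='s'
After 2 (l): row=0 col=1 char='i'
After 3 (w): row=0 col=5 char='t'
After 4 (^): row=0 col=0 char='s'
After 5 (w): row=0 col=5 char='t'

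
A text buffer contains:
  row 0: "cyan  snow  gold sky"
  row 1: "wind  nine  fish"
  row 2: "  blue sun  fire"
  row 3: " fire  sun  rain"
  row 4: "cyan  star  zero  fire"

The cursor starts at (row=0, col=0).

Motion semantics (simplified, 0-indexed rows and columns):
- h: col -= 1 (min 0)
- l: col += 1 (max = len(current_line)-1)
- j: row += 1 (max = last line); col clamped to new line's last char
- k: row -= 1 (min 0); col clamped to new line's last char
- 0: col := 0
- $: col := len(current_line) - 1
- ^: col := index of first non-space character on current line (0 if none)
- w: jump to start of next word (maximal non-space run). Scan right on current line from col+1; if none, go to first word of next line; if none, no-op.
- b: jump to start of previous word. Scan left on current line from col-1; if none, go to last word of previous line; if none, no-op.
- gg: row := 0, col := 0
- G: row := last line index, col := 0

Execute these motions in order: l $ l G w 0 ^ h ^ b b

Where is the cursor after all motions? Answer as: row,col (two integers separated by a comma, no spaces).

After 1 (l): row=0 col=1 char='y'
After 2 ($): row=0 col=19 char='y'
After 3 (l): row=0 col=19 char='y'
After 4 (G): row=4 col=0 char='c'
After 5 (w): row=4 col=6 char='s'
After 6 (0): row=4 col=0 char='c'
After 7 (^): row=4 col=0 char='c'
After 8 (h): row=4 col=0 char='c'
After 9 (^): row=4 col=0 char='c'
After 10 (b): row=3 col=12 char='r'
After 11 (b): row=3 col=7 char='s'

Answer: 3,7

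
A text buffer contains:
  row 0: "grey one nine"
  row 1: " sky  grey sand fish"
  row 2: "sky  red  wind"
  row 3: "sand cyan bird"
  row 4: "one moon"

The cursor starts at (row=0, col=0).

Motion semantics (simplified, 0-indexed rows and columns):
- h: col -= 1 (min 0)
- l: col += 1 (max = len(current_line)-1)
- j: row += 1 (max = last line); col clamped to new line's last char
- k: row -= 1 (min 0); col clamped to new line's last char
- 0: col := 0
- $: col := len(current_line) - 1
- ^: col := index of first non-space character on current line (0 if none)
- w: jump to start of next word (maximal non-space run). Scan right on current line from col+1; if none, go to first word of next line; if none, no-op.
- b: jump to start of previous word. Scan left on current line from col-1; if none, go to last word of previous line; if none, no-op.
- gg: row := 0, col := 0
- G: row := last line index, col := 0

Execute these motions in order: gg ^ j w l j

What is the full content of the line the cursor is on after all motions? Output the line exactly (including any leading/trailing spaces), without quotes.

Answer: sky  red  wind

Derivation:
After 1 (gg): row=0 col=0 char='g'
After 2 (^): row=0 col=0 char='g'
After 3 (j): row=1 col=0 char='_'
After 4 (w): row=1 col=1 char='s'
After 5 (l): row=1 col=2 char='k'
After 6 (j): row=2 col=2 char='y'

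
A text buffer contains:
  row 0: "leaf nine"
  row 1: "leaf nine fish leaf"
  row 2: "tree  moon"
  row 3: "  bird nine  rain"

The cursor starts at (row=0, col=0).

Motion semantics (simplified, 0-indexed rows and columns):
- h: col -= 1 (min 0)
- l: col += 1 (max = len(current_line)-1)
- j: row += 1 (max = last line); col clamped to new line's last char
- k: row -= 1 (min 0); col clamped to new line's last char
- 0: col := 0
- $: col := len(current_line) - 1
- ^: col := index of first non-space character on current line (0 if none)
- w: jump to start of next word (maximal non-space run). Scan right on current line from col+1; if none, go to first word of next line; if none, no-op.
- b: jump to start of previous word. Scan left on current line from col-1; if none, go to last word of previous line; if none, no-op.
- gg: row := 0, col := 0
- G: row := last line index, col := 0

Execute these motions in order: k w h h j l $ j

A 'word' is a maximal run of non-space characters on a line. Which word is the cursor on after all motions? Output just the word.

Answer: moon

Derivation:
After 1 (k): row=0 col=0 char='l'
After 2 (w): row=0 col=5 char='n'
After 3 (h): row=0 col=4 char='_'
After 4 (h): row=0 col=3 char='f'
After 5 (j): row=1 col=3 char='f'
After 6 (l): row=1 col=4 char='_'
After 7 ($): row=1 col=18 char='f'
After 8 (j): row=2 col=9 char='n'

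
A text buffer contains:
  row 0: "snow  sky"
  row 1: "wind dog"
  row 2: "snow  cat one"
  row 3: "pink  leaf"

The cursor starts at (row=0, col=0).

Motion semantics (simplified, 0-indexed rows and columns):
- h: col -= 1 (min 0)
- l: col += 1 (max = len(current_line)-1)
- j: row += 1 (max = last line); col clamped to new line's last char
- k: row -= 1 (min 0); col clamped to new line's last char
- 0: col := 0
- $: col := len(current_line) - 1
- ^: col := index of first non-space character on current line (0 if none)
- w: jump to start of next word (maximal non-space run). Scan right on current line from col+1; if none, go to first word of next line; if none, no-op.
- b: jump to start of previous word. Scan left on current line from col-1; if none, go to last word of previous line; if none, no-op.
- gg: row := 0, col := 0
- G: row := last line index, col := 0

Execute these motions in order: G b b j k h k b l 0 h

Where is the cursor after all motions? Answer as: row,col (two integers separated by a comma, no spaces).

Answer: 1,0

Derivation:
After 1 (G): row=3 col=0 char='p'
After 2 (b): row=2 col=10 char='o'
After 3 (b): row=2 col=6 char='c'
After 4 (j): row=3 col=6 char='l'
After 5 (k): row=2 col=6 char='c'
After 6 (h): row=2 col=5 char='_'
After 7 (k): row=1 col=5 char='d'
After 8 (b): row=1 col=0 char='w'
After 9 (l): row=1 col=1 char='i'
After 10 (0): row=1 col=0 char='w'
After 11 (h): row=1 col=0 char='w'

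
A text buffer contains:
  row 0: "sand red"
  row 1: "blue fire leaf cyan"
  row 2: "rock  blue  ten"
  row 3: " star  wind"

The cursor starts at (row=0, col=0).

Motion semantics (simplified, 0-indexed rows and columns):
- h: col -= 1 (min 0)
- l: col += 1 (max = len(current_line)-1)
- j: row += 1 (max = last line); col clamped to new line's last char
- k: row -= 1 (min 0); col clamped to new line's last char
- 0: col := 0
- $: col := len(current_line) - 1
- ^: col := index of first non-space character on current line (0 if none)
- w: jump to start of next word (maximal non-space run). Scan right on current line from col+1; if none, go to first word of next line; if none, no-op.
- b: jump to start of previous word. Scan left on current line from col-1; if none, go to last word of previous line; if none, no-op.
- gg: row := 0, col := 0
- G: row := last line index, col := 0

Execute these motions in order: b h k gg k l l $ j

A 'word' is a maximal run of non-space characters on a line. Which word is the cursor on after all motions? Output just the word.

Answer: fire

Derivation:
After 1 (b): row=0 col=0 char='s'
After 2 (h): row=0 col=0 char='s'
After 3 (k): row=0 col=0 char='s'
After 4 (gg): row=0 col=0 char='s'
After 5 (k): row=0 col=0 char='s'
After 6 (l): row=0 col=1 char='a'
After 7 (l): row=0 col=2 char='n'
After 8 ($): row=0 col=7 char='d'
After 9 (j): row=1 col=7 char='r'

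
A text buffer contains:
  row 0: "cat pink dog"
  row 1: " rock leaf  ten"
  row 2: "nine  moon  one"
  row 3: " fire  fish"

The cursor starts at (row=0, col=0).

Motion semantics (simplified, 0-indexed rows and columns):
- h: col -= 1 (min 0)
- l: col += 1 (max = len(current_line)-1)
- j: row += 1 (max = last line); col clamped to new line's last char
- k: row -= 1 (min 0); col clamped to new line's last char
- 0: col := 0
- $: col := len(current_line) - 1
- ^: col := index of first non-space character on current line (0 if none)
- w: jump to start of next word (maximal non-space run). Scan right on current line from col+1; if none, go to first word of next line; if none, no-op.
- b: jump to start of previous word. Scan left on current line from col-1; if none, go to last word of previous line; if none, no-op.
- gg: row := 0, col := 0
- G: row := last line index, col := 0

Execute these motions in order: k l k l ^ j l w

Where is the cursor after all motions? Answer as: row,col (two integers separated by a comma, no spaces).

Answer: 1,6

Derivation:
After 1 (k): row=0 col=0 char='c'
After 2 (l): row=0 col=1 char='a'
After 3 (k): row=0 col=1 char='a'
After 4 (l): row=0 col=2 char='t'
After 5 (^): row=0 col=0 char='c'
After 6 (j): row=1 col=0 char='_'
After 7 (l): row=1 col=1 char='r'
After 8 (w): row=1 col=6 char='l'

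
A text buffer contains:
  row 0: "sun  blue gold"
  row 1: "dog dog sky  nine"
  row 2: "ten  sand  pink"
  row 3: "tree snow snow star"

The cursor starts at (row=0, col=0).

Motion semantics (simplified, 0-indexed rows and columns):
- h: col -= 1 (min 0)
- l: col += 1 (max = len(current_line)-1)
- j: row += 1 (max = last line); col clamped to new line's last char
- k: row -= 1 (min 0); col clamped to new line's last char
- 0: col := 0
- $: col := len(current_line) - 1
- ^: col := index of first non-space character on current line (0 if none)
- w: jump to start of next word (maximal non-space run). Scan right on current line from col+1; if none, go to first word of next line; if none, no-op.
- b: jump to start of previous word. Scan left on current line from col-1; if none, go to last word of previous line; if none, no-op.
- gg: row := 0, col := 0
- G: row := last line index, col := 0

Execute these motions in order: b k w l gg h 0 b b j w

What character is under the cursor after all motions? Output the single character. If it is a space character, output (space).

Answer: d

Derivation:
After 1 (b): row=0 col=0 char='s'
After 2 (k): row=0 col=0 char='s'
After 3 (w): row=0 col=5 char='b'
After 4 (l): row=0 col=6 char='l'
After 5 (gg): row=0 col=0 char='s'
After 6 (h): row=0 col=0 char='s'
After 7 (0): row=0 col=0 char='s'
After 8 (b): row=0 col=0 char='s'
After 9 (b): row=0 col=0 char='s'
After 10 (j): row=1 col=0 char='d'
After 11 (w): row=1 col=4 char='d'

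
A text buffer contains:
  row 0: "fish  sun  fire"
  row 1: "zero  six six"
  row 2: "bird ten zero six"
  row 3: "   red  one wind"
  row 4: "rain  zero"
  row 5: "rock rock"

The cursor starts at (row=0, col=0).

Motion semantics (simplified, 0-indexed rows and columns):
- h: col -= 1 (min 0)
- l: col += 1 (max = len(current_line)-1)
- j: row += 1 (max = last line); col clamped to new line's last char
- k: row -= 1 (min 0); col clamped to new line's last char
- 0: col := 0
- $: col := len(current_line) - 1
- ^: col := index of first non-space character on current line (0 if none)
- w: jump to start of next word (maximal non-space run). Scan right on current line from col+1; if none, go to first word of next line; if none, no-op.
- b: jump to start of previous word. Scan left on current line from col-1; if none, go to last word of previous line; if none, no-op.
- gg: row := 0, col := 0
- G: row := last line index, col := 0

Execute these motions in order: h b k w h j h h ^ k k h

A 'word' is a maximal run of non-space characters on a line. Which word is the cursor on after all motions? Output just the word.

After 1 (h): row=0 col=0 char='f'
After 2 (b): row=0 col=0 char='f'
After 3 (k): row=0 col=0 char='f'
After 4 (w): row=0 col=6 char='s'
After 5 (h): row=0 col=5 char='_'
After 6 (j): row=1 col=5 char='_'
After 7 (h): row=1 col=4 char='_'
After 8 (h): row=1 col=3 char='o'
After 9 (^): row=1 col=0 char='z'
After 10 (k): row=0 col=0 char='f'
After 11 (k): row=0 col=0 char='f'
After 12 (h): row=0 col=0 char='f'

Answer: fish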